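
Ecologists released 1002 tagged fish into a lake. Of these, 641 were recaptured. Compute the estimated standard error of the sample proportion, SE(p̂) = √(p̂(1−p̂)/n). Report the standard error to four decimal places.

With x = 641 successes in n = 1002, p̂ = 0.63972.
p̂(1−p̂) = 0.63972·0.36028 = 0.230478.
Dividing by n and taking the root: √0.000230018 = 0.0152.

SE = 0.0152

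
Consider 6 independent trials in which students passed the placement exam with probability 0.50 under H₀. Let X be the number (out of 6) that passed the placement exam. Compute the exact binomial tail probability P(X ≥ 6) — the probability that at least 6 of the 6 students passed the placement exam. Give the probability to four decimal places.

P = 0.0156

X is binomial with n = 6 and p = 0.50.
P(X ≥ 6) = C(6,6)·0.50^6·0.50^0.
= 0.015625 = 0.0156.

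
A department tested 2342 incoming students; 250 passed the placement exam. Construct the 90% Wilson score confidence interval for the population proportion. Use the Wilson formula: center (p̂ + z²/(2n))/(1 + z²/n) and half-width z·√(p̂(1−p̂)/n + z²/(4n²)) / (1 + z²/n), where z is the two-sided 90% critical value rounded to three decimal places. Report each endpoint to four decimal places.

Here p̂ = 250/2342 = 0.10675 and z = 1.645 (z² = 2.706025).
1 + z²/n = 1.001155.
Center = (0.10675 + 0.000578)/1.001155 = 0.10720.
Radicand: p̂(1−p̂)/n + z²/(4n²) = 0.000040714 + 0.000000123 = 0.000040837.
Half-width = z·√(radicand)/denom = 1.645·0.006390/1.001155 = 0.01050.
CI: 0.10720 ± 0.01050 = (0.0967, 0.1177).

(0.0967, 0.1177)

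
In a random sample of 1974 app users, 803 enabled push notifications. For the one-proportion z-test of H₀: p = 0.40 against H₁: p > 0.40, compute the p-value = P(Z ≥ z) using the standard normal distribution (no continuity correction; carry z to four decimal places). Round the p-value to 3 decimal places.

p̂ = 803/1974 = 0.40679.
Under H₀, SE = √(p₀(1−p₀)/n) = √(0.40·0.60/1974) = √0.000121581 = 0.011026.
Test statistic (full precision, shown to 4 dp): z = (803/1974 − 0.40)/SE₀ ≈ 0.6156.
From the standard normal, P(Z ≥ z) = 0.269.

p-value = 0.269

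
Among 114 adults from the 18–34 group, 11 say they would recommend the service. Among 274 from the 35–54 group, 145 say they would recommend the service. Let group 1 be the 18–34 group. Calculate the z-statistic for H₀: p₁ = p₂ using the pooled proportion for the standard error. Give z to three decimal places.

p̂₁ = 11/114 = 0.09649, p̂₂ = 145/274 = 0.52920.
Pooling: p̂ = 156/388 = 0.40206.
SE = √[p̂(1−p̂)(1/n₁+1/n₂)] = √[0.40206·0.59794·(1/114+1/274)] ≈ 0.054647.
z = -0.43271/0.054647 = -7.918.

z = -7.918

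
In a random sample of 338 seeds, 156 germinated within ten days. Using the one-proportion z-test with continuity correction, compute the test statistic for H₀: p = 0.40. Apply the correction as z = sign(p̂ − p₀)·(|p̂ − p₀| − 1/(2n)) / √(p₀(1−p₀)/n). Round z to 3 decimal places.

z = 2.254

Sample proportion p̂ = 156/338 = 0.46154. p̂ − p₀ = 0.061538.
1/(2n) = 0.001479.
Corrected numerator: |0.061538| − 0.001479 = 0.060059.
SE₀ = √(0.40·0.60/338) = 0.026647.
z = +0.060059/0.026647 = 2.254.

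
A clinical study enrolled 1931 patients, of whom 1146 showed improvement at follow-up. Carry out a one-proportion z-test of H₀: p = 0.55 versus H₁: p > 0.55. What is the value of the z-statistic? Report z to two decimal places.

Sample proportion p̂ = 1146/1931 = 0.59347.
SE₀ = √(0.55·0.45/1931) = 0.011321.
z = (p̂ − p₀)/SE = (0.59347 − 0.55)/0.011321 = 3.84.

z = 3.84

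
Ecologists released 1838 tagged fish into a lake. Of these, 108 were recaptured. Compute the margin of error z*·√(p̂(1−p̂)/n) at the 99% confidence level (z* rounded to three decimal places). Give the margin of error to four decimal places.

ME = 0.0141

p̂ = 108/1838 = 0.05876.
Standard error of p̂: √(0.055307/1838) = √0.000030091 = 0.005486.
The 99% critical value is z* = 2.576.
ME = 2.576·0.005486 = 0.0141.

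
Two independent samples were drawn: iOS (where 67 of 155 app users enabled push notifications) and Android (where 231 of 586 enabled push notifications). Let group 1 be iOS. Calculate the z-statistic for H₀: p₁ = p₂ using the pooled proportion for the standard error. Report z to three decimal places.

Sample proportions: p̂₁ = 67/155 = 0.43226 and p̂₂ = 231/586 = 0.39420.
Pooling: p̂ = 298/741 = 0.40216.
SE = √[p̂(1−p̂)(1/n₁+1/n₂)] = √[0.40216·0.59784·(1/155+1/586)] ≈ 0.044288.
z = 0.03806/0.044288 = 0.859.

z = 0.859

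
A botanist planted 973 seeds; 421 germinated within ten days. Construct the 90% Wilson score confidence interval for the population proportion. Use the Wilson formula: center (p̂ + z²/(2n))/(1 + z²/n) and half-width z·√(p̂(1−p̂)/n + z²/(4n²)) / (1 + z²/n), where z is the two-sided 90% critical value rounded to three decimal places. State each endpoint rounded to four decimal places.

Here p̂ = 421/973 = 0.43268 and z = 1.645 (z² = 2.706025).
Denominator 1 + z²/n = 1 + 2.706025/973 = 1.002781.
Adjusted center: (0.43268 + z²/(2n))/1.002781 = 0.43287.
Radicand: p̂(1−p̂)/n + z²/(4n²) = 0.000252280 + 0.000000715 = 0.000252995.
Half-width = 1.645·√0.000252995/1.002781 = 0.02609.
CI: 0.43287 ± 0.02609 = (0.4068, 0.4590).

(0.4068, 0.4590)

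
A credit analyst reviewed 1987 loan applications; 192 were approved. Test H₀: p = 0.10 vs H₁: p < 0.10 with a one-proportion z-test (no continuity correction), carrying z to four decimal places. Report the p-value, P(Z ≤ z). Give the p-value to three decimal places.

With x = 192 successes in n = 1987, p̂ = 0.09663.
Under H₀, SE = √(p₀(1−p₀)/n) = √(0.10·0.90/1987) = √0.000045294 = 0.006730.
z = (p̂ − p₀)/SE = (192/1987 − 0.10)/0.006730 ≈ -0.5010.
From the standard normal, P(Z ≤ z) = 0.308.

p-value = 0.308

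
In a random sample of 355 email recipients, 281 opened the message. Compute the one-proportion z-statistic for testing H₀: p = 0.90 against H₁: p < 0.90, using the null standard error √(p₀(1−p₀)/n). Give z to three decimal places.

With x = 281 successes in n = 355, p̂ = 0.79155.
Under H₀, SE = √(p₀(1−p₀)/n) = √(0.90·0.10/355) = √0.000253521 = 0.015922.
z = (p̂ − p₀)/SE = (0.79155 − 0.90)/0.015922 = -6.811.

z = -6.811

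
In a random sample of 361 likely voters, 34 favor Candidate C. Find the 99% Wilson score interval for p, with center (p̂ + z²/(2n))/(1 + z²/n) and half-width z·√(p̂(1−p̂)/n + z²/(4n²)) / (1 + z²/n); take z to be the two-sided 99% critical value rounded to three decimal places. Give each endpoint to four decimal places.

(0.0616, 0.1414)

Here p̂ = 34/361 = 0.09418 and z = 2.576 (z² = 6.635776).
Denominator 1 + z²/n = 1 + 6.635776/361 = 1.018382.
Center = (0.09418 + 0.009191)/1.018382 = 0.10151.
Radicand: p̂(1−p̂)/n + z²/(4n²) = 0.000236322 + 0.000012730 = 0.000249052.
Half-width = 2.576·√0.000249052/1.018382 = 0.03992.
Interval: 0.10151 ± 0.03992 → (0.0616, 0.1414).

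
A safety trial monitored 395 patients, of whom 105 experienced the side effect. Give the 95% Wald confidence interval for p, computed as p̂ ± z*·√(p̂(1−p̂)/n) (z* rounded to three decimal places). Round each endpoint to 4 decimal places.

(0.2223, 0.3094)

The sample proportion is 105/395 = 0.26582.
SE(p̂) = √(0.26582·0.73418/395) = 0.022228.
For 95% confidence, z* = 1.960.
Margin = 1.960·0.022228 = 0.04357.
CI: 0.26582 ± 0.04357 = (0.2223, 0.3094).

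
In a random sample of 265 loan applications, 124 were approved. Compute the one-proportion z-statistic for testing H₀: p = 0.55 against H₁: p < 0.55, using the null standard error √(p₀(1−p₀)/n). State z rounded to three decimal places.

The sample proportion is 124/265 = 0.46792.
Null standard error: √(0.55·0.45/265) = √0.000933962 = 0.030561.
z = (p̂ − p₀)/SE = (0.46792 − 0.55)/0.030561 = -2.686.

z = -2.686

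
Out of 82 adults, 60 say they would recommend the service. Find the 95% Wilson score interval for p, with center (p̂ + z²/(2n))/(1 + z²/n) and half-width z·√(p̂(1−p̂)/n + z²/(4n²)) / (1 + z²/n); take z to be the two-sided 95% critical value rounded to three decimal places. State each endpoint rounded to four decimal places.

(0.6270, 0.8156)

p̂ = 60/82 = 0.73171; z = 1.960, so z² = 3.841600.
Denominator 1 + z²/n = 1 + 3.841600/82 = 1.046849.
Adjusted center: (0.73171 + z²/(2n))/1.046849 = 0.72134.
Radicand: p̂(1−p̂)/n + z²/(4n²) = 0.002394045 + 0.000142832 = 0.002536877.
Half-width = z·√(radicand)/denom = 1.960·0.050367/1.046849 = 0.09430.
CI: 0.72134 ± 0.09430 = (0.6270, 0.8156).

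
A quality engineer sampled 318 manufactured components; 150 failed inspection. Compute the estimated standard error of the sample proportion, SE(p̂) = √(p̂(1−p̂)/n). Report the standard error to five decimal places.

With x = 150 successes in n = 318, p̂ = 0.47170.
p̂(1−p̂) = 0.47170·0.52830 = 0.249199.
Dividing by n and taking the root: √0.000783645 = 0.02799.

SE = 0.02799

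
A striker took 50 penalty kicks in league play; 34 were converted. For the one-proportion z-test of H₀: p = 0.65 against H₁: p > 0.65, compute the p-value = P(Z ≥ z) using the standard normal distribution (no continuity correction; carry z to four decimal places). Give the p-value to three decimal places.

p-value = 0.328

The sample proportion is 34/50 = 0.68000.
Under H₀, SE = √(p₀(1−p₀)/n) = √(0.65·0.35/50) = √0.004550000 = 0.067454.
Test statistic (full precision, shown to 4 dp): z = (34/50 − 0.65)/SE₀ ≈ 0.4447.
p-value = P(Z ≥ z) with z = 0.4447 → 0.328.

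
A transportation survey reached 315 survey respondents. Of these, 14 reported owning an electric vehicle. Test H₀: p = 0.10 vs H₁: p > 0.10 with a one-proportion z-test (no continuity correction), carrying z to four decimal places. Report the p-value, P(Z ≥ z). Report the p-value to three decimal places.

p-value = 0.999

The sample proportion is 14/315 = 0.04444.
Under H₀, SE = √(p₀(1−p₀)/n) = √(0.10·0.90/315) = √0.000285714 = 0.016903.
z = (p̂ − p₀)/SE = (14/315 − 0.10)/0.016903 ≈ -3.2867.
p-value = P(Z ≥ z) with z = -3.2867 → 0.999.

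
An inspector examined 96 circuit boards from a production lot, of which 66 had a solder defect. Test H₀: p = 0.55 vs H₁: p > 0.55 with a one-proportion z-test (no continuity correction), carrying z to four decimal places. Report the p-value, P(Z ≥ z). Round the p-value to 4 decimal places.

Sample proportion p̂ = 66/96 = 0.68750.
Null standard error: √(0.55·0.45/96) = √0.002578125 = 0.050775.
Test statistic (full precision, shown to 4 dp): z = (66/96 − 0.55)/SE₀ ≈ 2.7080.
p-value = P(Z ≥ z) with z = 2.7080 → 0.0034.

p-value = 0.0034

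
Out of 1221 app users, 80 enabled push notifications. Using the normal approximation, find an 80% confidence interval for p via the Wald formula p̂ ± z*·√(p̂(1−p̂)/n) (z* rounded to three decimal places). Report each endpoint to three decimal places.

(0.056, 0.075)

p̂ = 80/1221 = 0.06552.
Standard error of p̂: √(0.061227/1221) = √0.000050145 = 0.007081.
z* = 1.282 at the 80% level.
Margin of error: 1.282 × 0.007081 = 0.00908.
So the interval runs from 0.056 to 0.075.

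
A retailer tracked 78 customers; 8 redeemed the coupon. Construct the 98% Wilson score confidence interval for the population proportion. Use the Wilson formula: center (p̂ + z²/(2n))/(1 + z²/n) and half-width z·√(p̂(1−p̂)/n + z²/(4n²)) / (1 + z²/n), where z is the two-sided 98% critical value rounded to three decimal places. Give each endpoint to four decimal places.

(0.0469, 0.2098)

Here p̂ = 8/78 = 0.10256 and z = 2.326 (z² = 5.410276).
Denominator 1 + z²/n = 1 + 5.410276/78 = 1.069363.
Adjusted center: (0.10256 + z²/(2n))/1.069363 = 0.12834.
Radicand: p̂(1−p̂)/n + z²/(4n²) = 0.001180060 + 0.000222316 = 0.001402376.
Half-width = 2.326·√0.001402376/1.069363 = 0.08145.
CI: 0.12834 ± 0.08145 = (0.0469, 0.2098).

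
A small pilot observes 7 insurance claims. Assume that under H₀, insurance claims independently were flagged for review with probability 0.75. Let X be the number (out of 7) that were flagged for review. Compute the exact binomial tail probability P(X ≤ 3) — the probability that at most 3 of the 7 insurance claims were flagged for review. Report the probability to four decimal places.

X ~ Binomial(n=7, p=0.75).
P(X ≤ 3) = C(7,0)·0.75^0·0.25^7 + C(7,1)·0.75^1·0.25^6 + C(7,2)·0.75^2·0.25^5 + C(7,3)·0.75^3·0.25^4.
= 0.000061 + 0.001282 + 0.011536 + 0.057678 = 0.0706.

P = 0.0706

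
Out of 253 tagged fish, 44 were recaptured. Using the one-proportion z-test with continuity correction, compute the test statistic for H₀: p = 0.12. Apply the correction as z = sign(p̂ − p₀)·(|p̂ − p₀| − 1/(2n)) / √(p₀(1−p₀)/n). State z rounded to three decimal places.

p̂ = 44/253 = 0.17391. p̂ − p₀ = 0.053913.
Continuity correction 1/(2n) = 1/506 = 0.001976.
Corrected numerator: |0.053913| − 0.001976 = 0.051937.
Null standard error: √(0.12·0.88/253) = √0.000417391 = 0.020430.
z = +0.051937/0.020430 = 2.542.

z = 2.542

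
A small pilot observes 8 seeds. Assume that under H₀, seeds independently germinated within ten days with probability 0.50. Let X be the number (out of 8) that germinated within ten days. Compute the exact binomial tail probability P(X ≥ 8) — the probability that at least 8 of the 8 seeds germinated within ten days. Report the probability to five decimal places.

X ~ Binomial(n=8, p=0.50).
P(X ≥ 8) = C(8,8)·0.50^8·0.50^0.
= 0.003906 = 0.00391.

P = 0.00391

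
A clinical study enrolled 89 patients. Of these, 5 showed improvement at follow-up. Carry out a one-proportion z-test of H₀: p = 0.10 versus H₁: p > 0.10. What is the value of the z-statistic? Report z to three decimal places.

p̂ = 5/89 = 0.05618.
Under H₀, SE = √(p₀(1−p₀)/n) = √(0.10·0.90/89) = √0.001011236 = 0.031800.
z = (p̂ − p₀)/SE = (0.05618 − 0.10)/0.031800 = -1.378.

z = -1.378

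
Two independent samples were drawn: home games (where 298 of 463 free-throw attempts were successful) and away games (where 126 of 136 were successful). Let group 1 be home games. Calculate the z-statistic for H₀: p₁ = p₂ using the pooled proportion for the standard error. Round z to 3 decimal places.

Sample proportions: p̂₁ = 298/463 = 0.64363 and p̂₂ = 126/136 = 0.92647.
Pooled p̂ = (298+126)/(463+136) = 424/599 = 0.70785.
Pooled SE = √[0.2067999·0.00951277] ≈ 0.044354.
z = (p̂₁ − p̂₂)/SE = (0.64363 − 0.92647)/0.044354 = -0.28284/0.044354 = -6.377.

z = -6.377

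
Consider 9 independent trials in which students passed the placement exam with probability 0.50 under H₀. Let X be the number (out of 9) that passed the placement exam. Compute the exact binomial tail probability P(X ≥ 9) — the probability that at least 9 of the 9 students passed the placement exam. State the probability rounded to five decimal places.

X is binomial with n = 9 and p = 0.50.
P(X ≥ 9) = C(9,9)·0.50^9·0.50^0.
= 0.001953 = 0.00195.

P = 0.00195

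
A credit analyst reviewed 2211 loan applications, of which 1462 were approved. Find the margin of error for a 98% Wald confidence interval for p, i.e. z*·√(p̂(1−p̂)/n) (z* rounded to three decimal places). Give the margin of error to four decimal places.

With x = 1462 successes in n = 2211, p̂ = 0.66124.
SE = √(p̂(1−p̂)/n) = √(0.224002/2211) = 0.010065.
For 98% confidence, z* = 2.326.
So ME = 0.0234.

ME = 0.0234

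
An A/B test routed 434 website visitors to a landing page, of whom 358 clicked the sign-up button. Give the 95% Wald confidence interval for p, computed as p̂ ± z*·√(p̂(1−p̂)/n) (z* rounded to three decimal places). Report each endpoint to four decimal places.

(0.7891, 0.8606)

With x = 358 successes in n = 434, p̂ = 0.82488.
SE(p̂) = √(0.82488·0.17512/434) = 0.018244.
The 95% critical value is z* = 1.960.
Margin of error: 1.960 × 0.018244 = 0.03576.
CI: 0.82488 ± 0.03576 = (0.7891, 0.8606).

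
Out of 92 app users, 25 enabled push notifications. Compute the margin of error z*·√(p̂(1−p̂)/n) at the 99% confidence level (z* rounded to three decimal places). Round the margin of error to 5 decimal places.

Sample proportion p̂ = 25/92 = 0.27174.
Standard error of p̂: √(0.197897/92) = √0.002151054 = 0.046379.
The 99% critical value is z* = 2.576.
ME = 2.576·0.046379 = 0.11947.

ME = 0.11947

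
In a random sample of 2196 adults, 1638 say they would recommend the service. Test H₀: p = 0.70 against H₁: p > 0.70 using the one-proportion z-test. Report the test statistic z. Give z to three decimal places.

Sample proportion p̂ = 1638/2196 = 0.74590.
SE₀ = √(0.70·0.30/2196) = 0.009779.
Test statistic: z = 0.04590/0.009779 = 4.694.

z = 4.694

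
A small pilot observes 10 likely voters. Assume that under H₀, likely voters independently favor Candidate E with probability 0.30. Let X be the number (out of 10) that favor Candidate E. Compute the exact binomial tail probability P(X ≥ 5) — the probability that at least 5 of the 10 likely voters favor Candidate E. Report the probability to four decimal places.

X ~ Binomial(n=10, p=0.30).
P(X ≥ 5) = Σ_{j=5}^{10} C(10,j)·0.30^j·0.70^{10−j}.
= 0.102919 + 0.036757 + 0.009002 + 0.001447 + 0.000138 + 0.000006 = 0.1503.

P = 0.1503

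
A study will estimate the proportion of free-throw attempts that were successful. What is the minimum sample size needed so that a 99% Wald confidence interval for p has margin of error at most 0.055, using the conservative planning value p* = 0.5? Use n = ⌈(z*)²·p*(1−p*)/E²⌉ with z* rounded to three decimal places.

For 99% confidence, z* = 2.576.
p*(1−p*) = 0.50·0.50 = 0.2500.
Required n before rounding: 6.635776 × 0.2500 / 0.055² = 548.411.
Rounding up, n = 549.

n = 549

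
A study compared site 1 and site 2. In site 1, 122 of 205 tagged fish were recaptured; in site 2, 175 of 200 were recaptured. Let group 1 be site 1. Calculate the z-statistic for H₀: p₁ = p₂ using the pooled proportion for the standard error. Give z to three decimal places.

z = -6.368

p̂₁ = 122/205 = 0.59512, p̂₂ = 175/200 = 0.87500.
Pooled p̂ = (122+175)/(205+200) = 297/405 = 0.73333.
Pooled SE = √[0.1955556·0.00987805] ≈ 0.043951.
z = -0.27988/0.043951 = -6.368.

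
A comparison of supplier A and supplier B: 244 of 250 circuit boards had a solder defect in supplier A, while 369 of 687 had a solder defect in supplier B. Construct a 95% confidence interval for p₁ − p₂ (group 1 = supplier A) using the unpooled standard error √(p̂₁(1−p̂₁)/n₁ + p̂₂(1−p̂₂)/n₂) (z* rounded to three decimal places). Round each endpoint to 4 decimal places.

p̂₁ = 0.97600, p̂₂ = 0.53712, so the observed difference is 0.43888.
SE = √(0.000093696 + 0.000361896) = √0.000455592 = 0.021345.
z* = 1.960 at the 95% level. Margin = 1.960·0.021345 = 0.04184.
Interval: 0.43888 ± 0.04184 → (0.3970, 0.4807).

(0.3970, 0.4807)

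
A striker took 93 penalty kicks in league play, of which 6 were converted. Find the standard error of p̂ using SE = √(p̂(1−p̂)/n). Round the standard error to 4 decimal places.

The sample proportion is 6/93 = 0.06452.
p̂(1−p̂) = 0.06452·0.93548 = 0.060357.
SE = √(0.060357/93) = 0.0255.

SE = 0.0255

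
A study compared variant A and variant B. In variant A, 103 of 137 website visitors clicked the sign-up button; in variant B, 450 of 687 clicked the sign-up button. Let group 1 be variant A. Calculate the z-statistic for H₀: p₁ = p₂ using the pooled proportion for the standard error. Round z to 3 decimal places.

z = 2.202

Sample proportions: p̂₁ = 103/137 = 0.75182 and p̂₂ = 450/687 = 0.65502.
Pooling: p̂ = 553/824 = 0.67112.
Pooled SE = √[0.2207191·0.00875487] ≈ 0.043959.
z = (p̂₁ − p̂₂)/SE = (0.75182 − 0.65502)/0.043959 = 0.09680/0.043959 = 2.202.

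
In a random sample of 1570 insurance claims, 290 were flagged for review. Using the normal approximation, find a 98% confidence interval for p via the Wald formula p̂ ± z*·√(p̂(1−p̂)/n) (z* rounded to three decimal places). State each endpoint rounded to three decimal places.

The sample proportion is 290/1570 = 0.18471.
SE(p̂) = √(0.18471·0.81529/1570) = 0.009794.
For 98% confidence, z* = 2.326.
Margin of error: 2.326 × 0.009794 = 0.02278.
CI: 0.18471 ± 0.02278 = (0.162, 0.207).

(0.162, 0.207)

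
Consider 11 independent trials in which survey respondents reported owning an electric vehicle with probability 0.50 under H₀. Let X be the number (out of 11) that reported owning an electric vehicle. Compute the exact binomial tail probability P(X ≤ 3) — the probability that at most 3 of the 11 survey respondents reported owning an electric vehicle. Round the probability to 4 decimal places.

P = 0.1133

X ~ Binomial(n=11, p=0.50).
P(X ≤ 3) = C(11,0)·0.50^0·0.50^11 + C(11,1)·0.50^1·0.50^10 + C(11,2)·0.50^2·0.50^9 + C(11,3)·0.50^3·0.50^8.
= 0.000488 + 0.005371 + 0.026855 + 0.080566 = 0.1133.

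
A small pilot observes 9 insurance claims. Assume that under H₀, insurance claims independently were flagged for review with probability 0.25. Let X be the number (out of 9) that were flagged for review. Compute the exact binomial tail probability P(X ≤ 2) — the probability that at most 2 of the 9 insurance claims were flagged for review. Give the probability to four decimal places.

X ~ Binomial(n=9, p=0.25).
P(X ≤ 2) = C(9,0)·0.25^0·0.75^9 + C(9,1)·0.25^1·0.75^8 + C(9,2)·0.25^2·0.75^7.
= 0.075085 + 0.225254 + 0.300339 = 0.6007.

P = 0.6007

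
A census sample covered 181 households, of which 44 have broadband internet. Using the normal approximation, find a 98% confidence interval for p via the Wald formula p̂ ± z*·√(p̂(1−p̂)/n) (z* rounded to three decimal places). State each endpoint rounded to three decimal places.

Sample proportion p̂ = 44/181 = 0.24309.
SE = √(p̂(1−p̂)/n) = √(0.183999/181) = 0.031884.
For 98% confidence, z* = 2.326.
Margin of error: 2.326 × 0.031884 = 0.07416.
CI: 0.24309 ± 0.07416 = (0.169, 0.317).

(0.169, 0.317)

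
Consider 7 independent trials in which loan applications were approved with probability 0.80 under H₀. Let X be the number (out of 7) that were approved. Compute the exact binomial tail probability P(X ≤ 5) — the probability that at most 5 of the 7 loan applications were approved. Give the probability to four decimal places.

P = 0.4233

X is binomial with n = 7 and p = 0.80.
P(X ≤ 5) = Σ_{j=0}^{5} C(7,j)·0.80^j·0.20^{7−j}.
= 0.000013 + 0.000358 + 0.004301 + 0.028672 + 0.114688 + 0.275251 = 0.4233.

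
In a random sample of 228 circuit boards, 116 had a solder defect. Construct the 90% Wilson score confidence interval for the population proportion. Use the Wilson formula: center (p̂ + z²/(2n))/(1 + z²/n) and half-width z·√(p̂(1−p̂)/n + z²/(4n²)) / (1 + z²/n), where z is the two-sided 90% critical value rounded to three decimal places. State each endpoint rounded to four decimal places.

(0.4545, 0.5628)

p̂ = 116/228 = 0.50877; z = 1.645, so z² = 2.706025.
1 + z²/n = 1.011869.
Adjusted center: (0.50877 + z²/(2n))/1.011869 = 0.50867.
Radicand: p̂(1−p̂)/n + z²/(4n²) = 0.001096154 + 0.000013014 = 0.001109168.
Half-width = 1.645·√0.001109168/1.011869 = 0.05414.
Interval: 0.50867 ± 0.05414 → (0.4545, 0.5628).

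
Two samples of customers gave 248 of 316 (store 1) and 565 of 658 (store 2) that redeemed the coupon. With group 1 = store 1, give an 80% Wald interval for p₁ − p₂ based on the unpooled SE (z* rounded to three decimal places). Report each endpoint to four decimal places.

(-0.1082, -0.0395)

p̂₁ = 0.78481, p̂₂ = 0.85866, so the observed difference is -0.07385.
Unpooled SE = √(p̂₁(1−p̂₁)/n₁ + p̂₂(1−p̂₂)/n₂) = √(0.000534440 + 0.000184439) = 0.026812.
z* = 1.282 at the 80% level. Margin = 1.282·0.026812 = 0.03437.
So the interval runs from -0.1082 to -0.0395.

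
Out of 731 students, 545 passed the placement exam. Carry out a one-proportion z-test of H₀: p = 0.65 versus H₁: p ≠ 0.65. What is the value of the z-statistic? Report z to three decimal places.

Sample proportion p̂ = 545/731 = 0.74555.
Under H₀, SE = √(p₀(1−p₀)/n) = √(0.65·0.35/731) = √0.000311218 = 0.017641.
Test statistic: z = 0.09555/0.017641 = 5.416.

z = 5.416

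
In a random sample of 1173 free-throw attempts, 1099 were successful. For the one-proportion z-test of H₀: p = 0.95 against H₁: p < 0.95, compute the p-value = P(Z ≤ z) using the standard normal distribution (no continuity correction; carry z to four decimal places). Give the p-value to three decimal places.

p-value = 0.020

Sample proportion p̂ = 1099/1173 = 0.93691.
Under H₀, SE = √(p₀(1−p₀)/n) = √(0.95·0.05/1173) = √0.000040494 = 0.006364.
z = (p̂ − p₀)/SE = (1099/1173 − 0.95)/0.006364 ≈ -2.0564.
p-value = P(Z ≤ z) with z = -2.0564 → 0.020.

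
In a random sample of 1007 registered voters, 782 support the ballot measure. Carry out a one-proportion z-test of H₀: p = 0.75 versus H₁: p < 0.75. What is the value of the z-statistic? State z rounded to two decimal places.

Sample proportion p̂ = 782/1007 = 0.77656.
Under H₀, SE = √(p₀(1−p₀)/n) = √(0.75·0.25/1007) = √0.000186197 = 0.013645.
z = (p̂ − p₀)/SE = (0.77656 − 0.75)/0.013645 = 1.95.

z = 1.95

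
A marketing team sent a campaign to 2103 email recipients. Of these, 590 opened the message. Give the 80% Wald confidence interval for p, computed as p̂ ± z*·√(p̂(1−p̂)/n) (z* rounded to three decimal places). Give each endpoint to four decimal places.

(0.2680, 0.2931)

Sample proportion p̂ = 590/2103 = 0.28055.
SE = √(p̂(1−p̂)/n) = √(0.201842/2103) = 0.009797.
z* = 1.282 at the 80% level.
Margin of error: 1.282 × 0.009797 = 0.01256.
Interval: 0.28055 ± 0.01256 → (0.2680, 0.2931).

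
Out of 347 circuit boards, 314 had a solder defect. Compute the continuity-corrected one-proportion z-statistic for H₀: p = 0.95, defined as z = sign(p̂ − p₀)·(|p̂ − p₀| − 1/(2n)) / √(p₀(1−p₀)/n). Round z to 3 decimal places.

z = -3.732

Sample proportion p̂ = 314/347 = 0.90490. p̂ − p₀ = -0.045101.
1/(2n) = 0.001441.
Corrected numerator: |-0.045101| − 0.001441 = 0.043660.
Null standard error: √(0.95·0.05/347) = √0.000136888 = 0.011700.
z = −0.043660/0.011700 = -3.732.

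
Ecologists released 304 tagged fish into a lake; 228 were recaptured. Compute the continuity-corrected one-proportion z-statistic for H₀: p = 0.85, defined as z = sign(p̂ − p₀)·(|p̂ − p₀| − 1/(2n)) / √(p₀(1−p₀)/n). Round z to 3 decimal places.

Sample proportion p̂ = 228/304 = 0.75000. p̂ − p₀ = -0.100000.
1/(2n) = 0.001645.
Corrected numerator: |-0.100000| − 0.001645 = 0.098355.
SE₀ = √(0.85·0.15/304) = 0.020479.
z = (−)0.098355/0.020479 = -4.803.

z = -4.803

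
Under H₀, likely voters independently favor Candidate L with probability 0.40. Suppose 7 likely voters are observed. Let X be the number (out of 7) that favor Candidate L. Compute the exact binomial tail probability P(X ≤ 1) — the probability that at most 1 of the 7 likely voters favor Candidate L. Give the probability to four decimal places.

X ~ Binomial(n=7, p=0.40).
P(X ≤ 1) = C(7,0)·0.40^0·0.60^7 + C(7,1)·0.40^1·0.60^6.
= 0.027994 + 0.130637 = 0.1586.

P = 0.1586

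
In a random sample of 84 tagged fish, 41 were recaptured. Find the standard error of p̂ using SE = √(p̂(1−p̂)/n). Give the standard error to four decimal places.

SE = 0.0545

The sample proportion is 41/84 = 0.48810.
p̂(1−p̂) = 0.249858.
Dividing by n and taking the root: √0.002974500 = 0.0545.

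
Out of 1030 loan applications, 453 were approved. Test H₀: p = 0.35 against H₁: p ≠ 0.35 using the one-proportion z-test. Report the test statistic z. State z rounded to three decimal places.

z = 6.043

p̂ = 453/1030 = 0.43981.
SE₀ = √(0.35·0.65/1030) = 0.014862.
Test statistic: z = 0.08981/0.014862 = 6.043.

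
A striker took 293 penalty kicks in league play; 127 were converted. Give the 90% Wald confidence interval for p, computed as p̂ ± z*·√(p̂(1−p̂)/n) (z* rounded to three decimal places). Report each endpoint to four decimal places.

With x = 127 successes in n = 293, p̂ = 0.43345.
SE = √(p̂(1−p̂)/n) = √(0.245571/293) = 0.028950.
For 90% confidence, z* = 1.645.
Margin = 1.645·0.028950 = 0.04762.
Interval: 0.43345 ± 0.04762 → (0.3858, 0.4811).

(0.3858, 0.4811)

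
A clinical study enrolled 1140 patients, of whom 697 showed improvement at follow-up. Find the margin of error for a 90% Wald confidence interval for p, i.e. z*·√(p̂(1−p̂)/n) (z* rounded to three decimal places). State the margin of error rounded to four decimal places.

p̂ = 697/1140 = 0.61140.
Standard error of p̂: √(0.237589/1140) = √0.000208412 = 0.014436.
z* = 1.645 at the 90% level.
ME = 1.645·0.014436 = 0.0237.

ME = 0.0237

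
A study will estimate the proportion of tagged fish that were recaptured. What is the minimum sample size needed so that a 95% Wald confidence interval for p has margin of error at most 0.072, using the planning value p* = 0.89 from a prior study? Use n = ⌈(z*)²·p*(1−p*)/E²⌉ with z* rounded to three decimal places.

n = 73

For 95% confidence, z* = 1.960.
p*(1−p*) = 0.0979.
Required n before rounding: 3.841600 × 0.0979 / 0.072² = 72.549.
Rounding up, n = 73.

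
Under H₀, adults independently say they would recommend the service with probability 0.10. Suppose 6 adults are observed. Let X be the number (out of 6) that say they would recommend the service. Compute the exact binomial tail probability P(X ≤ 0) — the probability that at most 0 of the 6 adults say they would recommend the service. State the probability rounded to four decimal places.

P = 0.5314

X is binomial with n = 6 and p = 0.10.
P(X ≤ 0) = C(6,0)·0.10^0·0.90^6.
= 0.531441 = 0.5314.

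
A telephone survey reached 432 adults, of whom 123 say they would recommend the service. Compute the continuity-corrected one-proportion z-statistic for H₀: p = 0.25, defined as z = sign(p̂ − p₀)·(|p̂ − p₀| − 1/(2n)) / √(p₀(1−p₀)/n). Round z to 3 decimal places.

Sample proportion p̂ = 123/432 = 0.28472. p̂ − p₀ = 0.034722.
Continuity correction 1/(2n) = 1/864 = 0.001157.
Corrected numerator: |0.034722| − 0.001157 = 0.033565.
Null standard error: √(0.25·0.75/432) = √0.000434028 = 0.020833.
z = (+)0.033565/0.020833 = 1.611.

z = 1.611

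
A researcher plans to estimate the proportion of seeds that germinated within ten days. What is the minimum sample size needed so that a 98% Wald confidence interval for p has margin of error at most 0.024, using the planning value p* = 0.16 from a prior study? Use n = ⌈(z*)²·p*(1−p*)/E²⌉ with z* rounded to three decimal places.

The 98% critical value is z* = 2.326.
p*(1−p*) = 0.16·0.84 = 0.1344.
Required n before rounding: 5.410276 × 0.1344 / 0.024² = 1262.398.
Rounding up, n = 1263.

n = 1263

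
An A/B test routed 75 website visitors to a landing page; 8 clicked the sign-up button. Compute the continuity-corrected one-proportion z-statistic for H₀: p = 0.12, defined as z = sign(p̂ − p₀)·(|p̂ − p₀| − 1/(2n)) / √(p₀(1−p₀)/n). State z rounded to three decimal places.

Sample proportion p̂ = 8/75 = 0.10667. p̂ − p₀ = -0.013333.
1/(2n) = 0.006667.
Corrected numerator: |-0.013333| − 0.006667 = 0.006666.
Null standard error: √(0.12·0.88/75) = √0.001408000 = 0.037523.
z = (−)0.006666/0.037523 = -0.178.

z = -0.178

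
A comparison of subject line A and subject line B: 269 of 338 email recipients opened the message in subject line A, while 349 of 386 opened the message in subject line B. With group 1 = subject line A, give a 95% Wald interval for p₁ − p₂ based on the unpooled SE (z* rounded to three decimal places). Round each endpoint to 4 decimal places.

p̂₁ = 269/338 = 0.79586, p̂₂ = 349/386 = 0.90415; p̂₁ − p̂₂ = -0.10829.
SE = √(0.000480675 + 0.000224525) = √0.000705200 = 0.026556.
The 95% critical value is z* = 1.960. Margin of error = 0.05205.
CI: -0.10829 ± 0.05205 = (-0.1603, -0.0562).

(-0.1603, -0.0562)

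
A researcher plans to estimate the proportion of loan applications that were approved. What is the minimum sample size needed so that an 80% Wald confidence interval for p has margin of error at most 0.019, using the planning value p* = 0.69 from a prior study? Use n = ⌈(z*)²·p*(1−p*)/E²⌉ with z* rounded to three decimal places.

For 80% confidence, z* = 1.282.
p*(1−p*) = 0.2139.
(z*)²·p*(1−p*)/E² = 1.643524·0.2139/0.000361 = 973.822.
⌈973.822⌉ = 974.

n = 974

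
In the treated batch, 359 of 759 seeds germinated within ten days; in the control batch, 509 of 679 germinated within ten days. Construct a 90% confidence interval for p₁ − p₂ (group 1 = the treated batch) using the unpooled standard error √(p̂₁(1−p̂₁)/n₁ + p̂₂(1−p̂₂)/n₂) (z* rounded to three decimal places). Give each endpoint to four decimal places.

(-0.3171, -0.2362)

p̂₁ = 359/759 = 0.47299, p̂₂ = 509/679 = 0.74963; p̂₁ − p̂₂ = -0.27664.
Unpooled SE = √(p̂₁(1−p̂₁)/n₁ + p̂₂(1−p̂₂)/n₂) = √(0.000328420 + 0.000276412) = 0.024593.
For 90% confidence, z* = 1.645. Margin of error = 0.04046.
So the interval runs from -0.3171 to -0.2362.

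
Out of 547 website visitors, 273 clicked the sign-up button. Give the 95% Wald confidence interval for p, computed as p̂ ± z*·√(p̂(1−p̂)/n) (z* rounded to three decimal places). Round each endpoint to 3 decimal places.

(0.457, 0.541)

The sample proportion is 273/547 = 0.49909.
SE = √(p̂(1−p̂)/n) = √(0.249999/547) = 0.021378.
For 95% confidence, z* = 1.960.
Margin = 1.960·0.021378 = 0.04190.
So the interval runs from 0.457 to 0.541.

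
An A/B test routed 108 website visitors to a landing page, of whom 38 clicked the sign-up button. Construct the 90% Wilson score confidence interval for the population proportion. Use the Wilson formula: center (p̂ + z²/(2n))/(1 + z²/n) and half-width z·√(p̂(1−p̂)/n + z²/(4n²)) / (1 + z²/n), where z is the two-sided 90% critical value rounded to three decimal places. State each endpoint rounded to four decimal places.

Here p̂ = 38/108 = 0.35185 and z = 1.645 (z² = 2.706025).
Denominator 1 + z²/n = 1 + 2.706025/108 = 1.025056.
Center = (0.35185 + 0.012528)/1.025056 = 0.35547.
Radicand: p̂(1−p̂)/n + z²/(4n²) = 0.002111594 + 0.000058000 = 0.002169594.
Half-width = z·√(radicand)/denom = 1.645·0.046579/1.025056 = 0.07475.
CI: 0.35547 ± 0.07475 = (0.2807, 0.4302).

(0.2807, 0.4302)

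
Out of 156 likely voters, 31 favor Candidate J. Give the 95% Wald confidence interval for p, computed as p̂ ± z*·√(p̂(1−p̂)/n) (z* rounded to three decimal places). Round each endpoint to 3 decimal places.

Sample proportion p̂ = 31/156 = 0.19872.
Standard error of p̂: √(0.159229/156) = √0.001020700 = 0.031948.
z* = 1.960 at the 95% level.
Margin of error: 1.960 × 0.031948 = 0.06262.
Interval: 0.19872 ± 0.06262 → (0.136, 0.261).

(0.136, 0.261)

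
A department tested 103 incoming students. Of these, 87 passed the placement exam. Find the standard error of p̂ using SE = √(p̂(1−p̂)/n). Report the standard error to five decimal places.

SE = 0.03569

p̂ = 87/103 = 0.84466.
p̂(1−p̂) = 0.84466·0.15534 = 0.131209.
SE = √(0.131209/103) = 0.03569.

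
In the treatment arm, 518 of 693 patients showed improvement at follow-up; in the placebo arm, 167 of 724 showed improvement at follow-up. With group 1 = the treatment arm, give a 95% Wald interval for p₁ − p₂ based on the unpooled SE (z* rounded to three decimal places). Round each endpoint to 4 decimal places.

p̂₁ = 518/693 = 0.74747, p̂₂ = 167/724 = 0.23066; p̂₁ − p̂₂ = 0.51681.
Unpooled SE = √(p̂₁(1−p̂₁)/n₁ + p̂₂(1−p̂₂)/n₂) = √(0.000272376 + 0.000245107) = 0.022748.
z* = 1.960 at the 95% level. Margin of error = 0.04459.
CI: 0.51681 ± 0.04459 = (0.4722, 0.5614).

(0.4722, 0.5614)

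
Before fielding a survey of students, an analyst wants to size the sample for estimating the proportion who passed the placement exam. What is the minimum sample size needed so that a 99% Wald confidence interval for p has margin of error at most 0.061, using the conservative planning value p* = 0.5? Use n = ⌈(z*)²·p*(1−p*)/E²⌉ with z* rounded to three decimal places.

For 99% confidence, z* = 2.576.
p*(1−p*) = 0.50·0.50 = 0.2500.
Required n before rounding: 6.635776 × 0.2500 / 0.061² = 445.833.
Rounding up, n = 446.

n = 446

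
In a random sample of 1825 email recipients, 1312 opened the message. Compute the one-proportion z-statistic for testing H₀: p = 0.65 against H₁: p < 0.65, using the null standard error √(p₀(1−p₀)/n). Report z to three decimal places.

With x = 1312 successes in n = 1825, p̂ = 0.71890.
Null standard error: √(0.65·0.35/1825) = √0.000124658 = 0.011165.
z = (0.71890 − 0.65)/0.011165 = 0.06890/0.011165 = 6.171.

z = 6.171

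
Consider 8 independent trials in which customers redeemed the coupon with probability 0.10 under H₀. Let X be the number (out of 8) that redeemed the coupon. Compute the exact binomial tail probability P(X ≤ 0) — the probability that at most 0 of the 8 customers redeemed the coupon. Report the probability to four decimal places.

P = 0.4305

X is binomial with n = 8 and p = 0.10.
P(X ≤ 0) = C(8,0)·0.10^0·0.90^8.
= 0.430467 = 0.4305.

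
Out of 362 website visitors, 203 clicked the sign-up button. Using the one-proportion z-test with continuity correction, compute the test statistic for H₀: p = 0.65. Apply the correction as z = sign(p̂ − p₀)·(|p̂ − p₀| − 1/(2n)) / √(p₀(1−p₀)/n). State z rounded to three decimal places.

z = -3.504

With x = 203 successes in n = 362, p̂ = 0.56077. p̂ − p₀ = -0.089227.
Continuity correction 1/(2n) = 1/724 = 0.001381.
Corrected numerator: |-0.089227| − 0.001381 = 0.087846.
Null standard error: √(0.65·0.35/362) = √0.000628453 = 0.025069.
z = (−)0.087846/0.025069 = -3.504.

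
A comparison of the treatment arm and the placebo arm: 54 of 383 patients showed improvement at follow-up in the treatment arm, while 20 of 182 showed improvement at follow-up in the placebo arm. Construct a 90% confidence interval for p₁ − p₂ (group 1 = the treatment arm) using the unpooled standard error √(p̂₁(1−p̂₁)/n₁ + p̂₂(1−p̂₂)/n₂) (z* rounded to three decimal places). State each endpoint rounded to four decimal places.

(-0.0170, 0.0792)

p̂₁ = 54/383 = 0.14099, p̂₂ = 20/182 = 0.10989; p̂₁ − p̂₂ = 0.03110.
Unpooled SE = √(p̂₁(1−p̂₁)/n₁ + p̂₂(1−p̂₂)/n₂) = √(0.000316223 + 0.000537441) = 0.029218.
z* = 1.645 at the 90% level. Margin of error = 0.04806.
So the interval runs from -0.0170 to 0.0792.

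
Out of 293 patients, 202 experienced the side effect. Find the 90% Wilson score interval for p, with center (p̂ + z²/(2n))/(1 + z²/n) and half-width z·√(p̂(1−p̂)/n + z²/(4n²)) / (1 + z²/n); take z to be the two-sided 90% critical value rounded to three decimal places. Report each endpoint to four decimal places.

(0.6434, 0.7320)

p̂ = 202/293 = 0.68942; z = 1.645, so z² = 2.706025.
Denominator 1 + z²/n = 1 + 2.706025/293 = 1.009236.
Center = (0.68942 + 0.004618)/1.009236 = 0.68769.
Radicand: p̂(1−p̂)/n + z²/(4n²) = 0.000730785 + 0.000007880 = 0.000738665.
Half-width = 1.645·√0.000738665/1.009236 = 0.04430.
So the interval runs from 0.6434 to 0.7320.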